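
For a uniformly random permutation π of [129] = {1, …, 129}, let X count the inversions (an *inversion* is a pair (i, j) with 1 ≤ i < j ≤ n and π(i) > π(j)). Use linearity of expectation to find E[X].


Write X = Σ X_I over the C(129, 2) = 8256 pairs i < j, with X_I the indicator of one inversion.
There are 8256 indicators.
For each fixed pair i < j, the values π(i) and π(j) are two distinct elements of {1, …, 129} in uniformly random order; by symmetry P[π(i) > π(j)] = 1/2.
By linearity: E[X] = 8256 · (1/2) = C(129, 2) · (1/2) = 8256/2 = 4128 ≈ 4128.000.

E[X] = 4128 = 4128.000.


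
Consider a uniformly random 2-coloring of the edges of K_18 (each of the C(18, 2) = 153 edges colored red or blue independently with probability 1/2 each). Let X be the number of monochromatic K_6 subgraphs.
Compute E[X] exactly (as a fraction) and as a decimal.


Let X = Σ_S X_S over the C(18, 6) = 18564 subsets S of size 6, where X_S = 1 if the K_6 on S is monochromatic.
For a fixed S, the K_6 on S has C(6, 2) = 15 edges. P[all 15 edges red] = (1/2)^15, and likewise for blue, so P[monochromatic] = 2·(1/2)^15 = 2^{1 − 15} = 1/16384.
Summing: E[X] = C(18, 6) · 2^{1 − 15} = 18564 · 1/16384 = 4641/4096.
Numerically: E[X] ≈ 1.1331.

E[X] = C(18,6)·2^(1−C(6,2)) = 4641/4096 ≈ 1.1331.


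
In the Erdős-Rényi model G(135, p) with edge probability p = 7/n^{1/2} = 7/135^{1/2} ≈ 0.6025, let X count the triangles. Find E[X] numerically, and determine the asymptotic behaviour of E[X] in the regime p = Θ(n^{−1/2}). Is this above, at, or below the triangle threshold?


Number of potential triangles: C(135, 3) = 400995.
Each occurs with probability p³ ≈ (0.6025)³ ≈ 2.186721e-01.
By linearity: E[X] = C(135, 3)·p³ ≈ 400995 · 2.186721e-01 ≈ 87686.4372.
Since α = 1/2 < 1, p = c/n^{1/2} ≫ 1/n is above the triangle threshold p ~ 1/n. Asymptotically E[X] ~ (c³/6)·n^{3(1−α)} = (7³/6)·n^{1.5} → ∞; triangles are abundant w.h.p.

E[X] ≈ 87686.4372; in regime p = Θ(1/n^{1/2}) E[X] diverges (above the triangle threshold p ~ 1/n).


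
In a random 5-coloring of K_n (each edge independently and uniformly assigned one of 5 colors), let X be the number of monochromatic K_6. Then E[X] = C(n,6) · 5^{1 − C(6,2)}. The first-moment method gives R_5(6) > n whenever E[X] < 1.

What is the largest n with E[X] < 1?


We need C(n, 6) · 5^{1 − 15} < 1, i.e. C(n, 6) < 5^{15 − 1} = 6103515625.
Check values of n near the boundary:
  n = 127: C(127, 6) = 5169379425; 5169379425 < 6103515625? YES
  n = 128: C(128, 6) = 5423611200; 5423611200 < 6103515625? YES
  n = 129: C(129, 6) = 5688177600; 5688177600 < 6103515625? YES
  n = 130: C(130, 6) = 5963412000; 5963412000 < 6103515625? YES
  n = 131: C(131, 6) = 6249655776; 6249655776 < 6103515625? NO
The largest n with C(n, 6) < 6103515625 is n = 130 (where E[X] = 47707296/48828125 ≈ 0.9770). Hence R_5(6) > 130, i.e. R_5(6) ≥ 131.

Largest n = 130; hence R_5(6) > 130.


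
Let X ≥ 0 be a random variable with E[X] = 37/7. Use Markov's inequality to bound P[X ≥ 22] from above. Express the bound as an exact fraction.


μ = E[X] = 37/7, a = 22.
Markov: P[X ≥ 22] ≤ μ/a = (37/7)/22 = 37/154.
Numerically: ≈ 0.24026.
(Since a = 22 > μ = 5.28571, the bound 37/154 is < 1 and informative.)

P[X ≥ 22] ≤ 37/154 ≈ 0.24026.


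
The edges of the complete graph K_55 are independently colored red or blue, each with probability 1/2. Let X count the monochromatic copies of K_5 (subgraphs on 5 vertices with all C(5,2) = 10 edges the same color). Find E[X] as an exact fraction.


Let X = Σ_S X_S over the C(55, 5) = 3478761 subsets S of size 5, where X_S = 1 if the K_5 on S is monochromatic.
For a fixed S, the K_5 on S has C(5, 2) = 10 edges. P[all 10 edges red] = (1/2)^10, and likewise for blue, so P[monochromatic] = 2·(1/2)^10 = 2^{1 − 10} = 1/512.
Summing: E[X] = C(55, 5) · 2^{1 − 10} = 3478761 · 1/512 = 3478761/512.
Numerically: E[X] ≈ 6794.4551.

E[X] = C(55,5)·2^(1−C(5,2)) = 3478761/512 ≈ 6794.4551.


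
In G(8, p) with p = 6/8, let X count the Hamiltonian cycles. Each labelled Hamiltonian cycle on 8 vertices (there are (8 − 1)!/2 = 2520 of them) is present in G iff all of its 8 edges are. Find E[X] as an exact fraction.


K_8 has (8 − 1)!/2 = 2520 labelled Hamiltonian cycles.
For each such Hamiltonian cycle H, let X_H = 1 if all 8 edges of H are present in G. Then P[X_H = 1] = p^{8} = (3/4)^{8} = 6561/65536.
Summing the indicators: E[X] = Σ_H E[X_H] = 2520 · p^{8} = 2520 · 6561/65536 = 2066715/8192.
Numerically: E[X] ≈ 252.

E[X] = 2520 · (3/4)^{8} = 2066715/8192 ≈ 252.


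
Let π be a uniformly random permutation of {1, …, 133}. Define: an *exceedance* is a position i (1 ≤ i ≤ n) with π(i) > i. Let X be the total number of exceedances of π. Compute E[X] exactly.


Write X = Σ_{i=1}^{133} X_i, where X_i = 1_{π(i) > i}.
For each fixed i, π(i) is uniform over {1, …, 133} (marginal of a uniform permutation), so P[π(i) > i] = (n − i)/n. Summing: Σ_{i=1}^{133} (n − i)/n = (0 + 1 + … + 132)/133 = 133(133 − 1)/(2·133) = (133 − 1)/2.
Hence E[X] = Σ_{i=1}^{133} (133 − i)/133 = 66 ≈ 66.000.

E[X] = 66 = 66.000.


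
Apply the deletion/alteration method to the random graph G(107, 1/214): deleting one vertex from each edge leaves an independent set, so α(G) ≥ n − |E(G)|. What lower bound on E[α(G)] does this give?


E[|E(G)|] = C(107, 2)·p = 5671 · (1/214) = 53/2.
E[α(G)] ≥ n − E[|E(G)|] = 107 − 53/2 = 161/2.
Numerically: ≈ 80.500.
(This is only a lower bound; the true E[α(G)] may be larger.)

E[α(G)] ≥ 161/2 ≈ 80.500.


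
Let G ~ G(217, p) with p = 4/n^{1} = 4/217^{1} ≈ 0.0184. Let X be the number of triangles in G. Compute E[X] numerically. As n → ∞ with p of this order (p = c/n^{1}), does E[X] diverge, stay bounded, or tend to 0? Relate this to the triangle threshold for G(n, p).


Number of potential triangles: C(217, 3) = 1679580.
Each occurs with probability p³ ≈ (0.0184)³ ≈ 6.26326e-06.
By linearity: E[X] = C(217, 3)·p³ ≈ 1679580 · 6.26326e-06 ≈ 10.520.
Here α = 1, so p = 4/n is exactly at the triangle threshold p ~ 1/n. Asymptotically E[X] → c³/6 = 4³/6 = 32/3 ≈ 10.667, a bounded constant. In this regime the triangle count is asymptotically Poisson(c³/6).

E[X] ≈ 10.520; in regime p = Θ(1/n^{1}) E[X] stays bounded (at the triangle threshold p ~ 1/n).


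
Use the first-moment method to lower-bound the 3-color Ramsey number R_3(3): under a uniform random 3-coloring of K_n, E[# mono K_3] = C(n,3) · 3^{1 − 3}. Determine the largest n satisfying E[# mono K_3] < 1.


We need C(n, 3) · 3^{1 − 3} < 1, i.e. C(n, 3) < 3^{3 − 1} = 9.
Check values of n near the boundary:
  n = 3: C(3, 3) = 1; 1 < 9? YES
  n = 4: C(4, 3) = 4; 4 < 9? YES
  n = 5: C(5, 3) = 10; 10 < 9? NO
  n = 6: C(6, 3) = 20; 20 < 9? NO
The largest n with C(n, 3) < 9 is n = 4 (where E[X] = 4/9 ≈ 0.444). Hence R_3(3) > 4, i.e. R_3(3) ≥ 5.

Largest n = 4; hence R_3(3) > 4.


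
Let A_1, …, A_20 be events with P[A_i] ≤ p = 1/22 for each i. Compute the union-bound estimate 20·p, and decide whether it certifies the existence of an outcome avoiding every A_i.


Union bound: P[∪_{i=1}^{20} A_i] ≤ Σ_i P[A_i] ≤ 20·p = 20·(1/22) = 10/11.
Numerically: 10/11 ≈ 0.9090909.
Is 10/11 < 1? YES.
Since P[∪ A_i] ≤ 10/11 < 1, the complement has P[∩ A_i^c] ≥ 1 − 10/11 = 1/11 > 0, so some outcome avoids every A_i.

20·p = 10/11 ≈ 0.9090909; existence CERTIFIED by the union bound.


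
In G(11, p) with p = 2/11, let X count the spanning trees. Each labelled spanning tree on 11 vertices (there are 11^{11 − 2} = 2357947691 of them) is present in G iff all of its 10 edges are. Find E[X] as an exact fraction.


K_11 has 11^{11 − 2} = 2357947691 labelled spanning trees.
For each such spanning tree H, let X_H = 1 if all 10 edges of H are present in G. Then P[X_H = 1] = p^{10} = (2/11)^{10} = 1024/25937424601.
Summing the indicators: E[X] = Σ_H E[X_H] = 2357947691 · p^{10} = 2357947691 · 1024/25937424601 = 1024/11.
Numerically: E[X] ≈ 93.0909.

E[X] = 2357947691 · (2/11)^{10} = 1024/11 ≈ 93.0909.


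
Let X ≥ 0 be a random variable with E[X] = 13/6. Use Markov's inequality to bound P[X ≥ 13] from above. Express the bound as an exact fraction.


μ = E[X] = 13/6, a = 13.
Markov: P[X ≥ 13] ≤ μ/a = (13/6)/13 = 1/6.
Numerically: ≈ 0.1667.
(Since a = 13 > μ = 2.1667, the bound 1/6 is < 1 and informative.)

P[X ≥ 13] ≤ 1/6 ≈ 0.1667.


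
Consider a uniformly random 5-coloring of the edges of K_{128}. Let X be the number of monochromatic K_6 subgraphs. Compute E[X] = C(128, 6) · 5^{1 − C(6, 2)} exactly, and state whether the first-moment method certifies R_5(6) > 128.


E[X] = C(128, 6) · 5^{1 − 15} = 5423611200 · 5^{−14} = 5423611200/6103515625.
As a reduced fraction: E[X] = 216944448/244140625 ≈ 0.889.
Is E[X] < 1? YES.
Since E[X] < 1, there exists a 5-coloring of K_{128} with no monochromatic K_6; hence R_5(6) > 128.

E[X] = 216944448/244140625 ≈ 0.889; E[X] < 1, so R_5(6) > 128.


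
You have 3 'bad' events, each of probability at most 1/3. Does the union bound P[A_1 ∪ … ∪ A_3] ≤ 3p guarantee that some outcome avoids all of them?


Union bound: P[∪_{i=1}^{3} A_i] ≤ Σ_i P[A_i] ≤ 3·p = 3·(1/3) = 1.
Numerically: 1 ≈ 1.00000.
Is 1 < 1? NO.
Since the bound 1 is ≥ 1, the union bound is uninformative here; it does NOT by itself certify existence.

3·p = 1 ≈ 1.00000; existence NOT certified by the union bound.


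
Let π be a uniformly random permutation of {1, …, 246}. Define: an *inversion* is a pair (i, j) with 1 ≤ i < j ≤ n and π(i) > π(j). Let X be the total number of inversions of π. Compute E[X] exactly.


Write X = Σ X_I over the C(246, 2) = 30135 pairs i < j, with X_I the indicator of one inversion.
There are 30135 indicators.
For each fixed pair i < j, the values π(i) and π(j) are two distinct elements of {1, …, 246} in uniformly random order; by symmetry P[π(i) > π(j)] = 1/2.
By linearity: E[X] = 30135 · (1/2) = C(246, 2) · (1/2) = 30135/2 = 30135/2 ≈ 15067.500000.

E[X] = 30135/2 = 15067.500000.


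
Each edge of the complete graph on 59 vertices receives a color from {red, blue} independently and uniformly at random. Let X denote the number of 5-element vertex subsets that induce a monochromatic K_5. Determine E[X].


Let X = Σ_S X_S over the C(59, 5) = 5006386 subsets S of size 5, where X_S = 1 if the K_5 on S is monochromatic.
For a fixed S, the K_5 on S has C(5, 2) = 10 edges. P[all 10 edges red] = (1/2)^10, and likewise for blue, so P[monochromatic] = 2·(1/2)^10 = 2^{1 − 10} = 1/512.
Summing: E[X] = C(59, 5) · 2^{1 − 10} = 5006386 · 1/512 = 2503193/256.
Numerically: E[X] ≈ 9778.09766.

E[X] = C(59,5)·2^(1−C(5,2)) = 2503193/256 ≈ 9778.09766.


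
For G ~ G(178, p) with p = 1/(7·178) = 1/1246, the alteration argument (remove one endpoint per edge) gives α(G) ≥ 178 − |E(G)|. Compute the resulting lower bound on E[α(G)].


E[|E(G)|] = C(178, 2)·p = 15753 · (1/1246) = 177/14.
E[α(G)] ≥ n − E[|E(G)|] = 178 − 177/14 = 2315/14.
Numerically: ≈ 165.35714.
(This is only a lower bound; the true E[α(G)] may be larger.)

E[α(G)] ≥ 2315/14 ≈ 165.35714.


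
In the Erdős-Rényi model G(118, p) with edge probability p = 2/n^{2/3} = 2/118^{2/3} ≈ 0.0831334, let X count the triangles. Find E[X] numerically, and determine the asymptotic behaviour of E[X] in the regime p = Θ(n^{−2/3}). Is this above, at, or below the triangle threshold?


Number of potential triangles: C(118, 3) = 266916.
Each occurs with probability p³ ≈ (0.0831334)³ ≈ 5.74547544e-04.
By linearity: E[X] = C(118, 3)·p³ ≈ 266916 · 5.74547544e-04 ≈ 153.355932.
Since α = 2/3 < 1, p = c/n^{2/3} ≫ 1/n is above the triangle threshold p ~ 1/n. Asymptotically E[X] ~ (c³/6)·n^{3(1−α)} = (2³/6)·n^{1} → ∞; triangles are abundant w.h.p.

E[X] ≈ 153.355932; in regime p = Θ(1/n^{2/3}) E[X] diverges (above the triangle threshold p ~ 1/n).


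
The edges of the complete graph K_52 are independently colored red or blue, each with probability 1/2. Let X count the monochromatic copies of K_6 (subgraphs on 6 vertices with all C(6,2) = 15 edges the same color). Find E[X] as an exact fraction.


Let X = Σ_S X_S over the C(52, 6) = 20358520 subsets S of size 6, where X_S = 1 if the K_6 on S is monochromatic.
For a fixed S, the K_6 on S has C(6, 2) = 15 edges. P[all 15 edges red] = (1/2)^15, and likewise for blue, so P[monochromatic] = 2·(1/2)^15 = 2^{1 − 15} = 1/16384.
Summing: E[X] = C(52, 6) · 2^{1 − 15} = 20358520 · 1/16384 = 2544815/2048.
Numerically: E[X] ≈ 1242.585.

E[X] = C(52,6)·2^(1−C(6,2)) = 2544815/2048 ≈ 1242.585.


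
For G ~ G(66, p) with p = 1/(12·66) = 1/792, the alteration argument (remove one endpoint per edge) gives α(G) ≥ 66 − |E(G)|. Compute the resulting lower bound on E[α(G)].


E[|E(G)|] = C(66, 2)·p = 2145 · (1/792) = 65/24.
E[α(G)] ≥ n − E[|E(G)|] = 66 − 65/24 = 1519/24.
Numerically: ≈ 63.29167.
(This is only a lower bound; the true E[α(G)] may be larger.)

E[α(G)] ≥ 1519/24 ≈ 63.29167.


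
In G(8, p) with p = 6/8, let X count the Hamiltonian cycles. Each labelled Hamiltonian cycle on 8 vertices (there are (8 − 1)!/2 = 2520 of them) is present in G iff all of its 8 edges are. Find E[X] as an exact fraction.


K_8 has (8 − 1)!/2 = 2520 labelled Hamiltonian cycles.
For each such Hamiltonian cycle H, let X_H = 1 if all 8 edges of H are present in G. Then P[X_H = 1] = p^{8} = (3/4)^{8} = 6561/65536.
By linearity: E[X] = Σ_H E[X_H] = 2520 · p^{8} = 2520 · 6561/65536 = 2066715/8192.
Numerically: E[X] ≈ 252.

E[X] = 2520 · (3/4)^{8} = 2066715/8192 ≈ 252.


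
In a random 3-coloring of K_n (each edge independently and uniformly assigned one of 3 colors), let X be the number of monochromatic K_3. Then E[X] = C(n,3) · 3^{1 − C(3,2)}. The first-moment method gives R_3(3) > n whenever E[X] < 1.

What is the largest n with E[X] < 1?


We need C(n, 3) · 3^{1 − 3} < 1, i.e. C(n, 3) < 3^{3 − 1} = 9.
Check values of n near the boundary:
  n = 3: C(3, 3) = 1; 1 < 9? YES
  n = 4: C(4, 3) = 4; 4 < 9? YES
  n = 5: C(5, 3) = 10; 10 < 9? NO
The largest n with C(n, 3) < 9 is n = 4 (where E[X] = 4/9 ≈ 0.444444). Hence R_3(3) > 4, i.e. R_3(3) ≥ 5.

Largest n = 4; hence R_3(3) > 4.


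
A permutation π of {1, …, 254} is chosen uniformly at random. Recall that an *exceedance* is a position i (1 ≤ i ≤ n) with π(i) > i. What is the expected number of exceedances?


Write X = Σ_{i=1}^{254} X_i, where X_i = 1_{π(i) > i}.
For each fixed i, π(i) is uniform over {1, …, 254} (marginal of a uniform permutation), so P[π(i) > i] = (n − i)/n. Summing: Σ_{i=1}^{254} (n − i)/n = (0 + 1 + … + 253)/254 = 254(254 − 1)/(2·254) = (254 − 1)/2.
Hence E[X] = Σ_{i=1}^{254} (254 − i)/254 = 253/2 ≈ 126.500.

E[X] = 253/2 = 126.500.


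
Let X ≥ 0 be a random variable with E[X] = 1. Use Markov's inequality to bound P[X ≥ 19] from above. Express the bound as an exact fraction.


μ = E[X] = 1, a = 19.
Markov: P[X ≥ 19] ≤ μ/a = (1)/19 = 1/19.
Numerically: ≈ 0.052632.
(Since a = 19 > μ = 1.000000, the bound 1/19 is < 1 and informative.)

P[X ≥ 19] ≤ 1/19 ≈ 0.052632.


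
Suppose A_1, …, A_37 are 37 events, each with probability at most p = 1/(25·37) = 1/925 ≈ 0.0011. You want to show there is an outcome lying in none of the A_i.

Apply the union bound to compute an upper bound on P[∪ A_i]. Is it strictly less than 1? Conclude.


Union bound: P[∪_{i=1}^{37} A_i] ≤ Σ_i P[A_i] ≤ 37·p = 37·(1/925) = 1/25.
Numerically: 1/25 ≈ 0.0400.
Is 1/25 < 1? YES.
Since P[∪ A_i] ≤ 1/25 < 1, the complement has P[∩ A_i^c] ≥ 1 − 1/25 = 24/25 > 0, so some outcome avoids every A_i.

37·p = 1/25 ≈ 0.0400; existence CERTIFIED by the union bound.


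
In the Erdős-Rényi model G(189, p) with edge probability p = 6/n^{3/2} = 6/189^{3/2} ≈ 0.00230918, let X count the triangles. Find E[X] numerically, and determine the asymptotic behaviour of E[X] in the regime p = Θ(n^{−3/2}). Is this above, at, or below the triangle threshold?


Number of potential triangles: C(189, 3) = 1107414.
Each occurs with probability p³ ≈ (0.00230918)³ ≈ 1.23133332e-08.
By linearity: E[X] = C(189, 3)·p³ ≈ 1107414 · 1.23133332e-08 ≈ 0.013636.
Since α = 3/2 > 1, p = c/n^{3/2} = o(1/n) is below the triangle threshold p ~ 1/n. Asymptotically E[X] ~ (c³/6)·n^{3(1−α)} = (6³/6)·n^{-1.5} → 0, so by Markov's inequality G has no triangles w.h.p.

E[X] ≈ 0.013636; in regime p = Θ(1/n^{3/2}) E[X] tends to 0 (below the triangle threshold p ~ 1/n).


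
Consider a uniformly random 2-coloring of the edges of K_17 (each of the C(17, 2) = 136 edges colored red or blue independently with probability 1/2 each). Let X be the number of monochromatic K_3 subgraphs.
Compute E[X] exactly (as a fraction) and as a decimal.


Let X = Σ_S X_S over the C(17, 3) = 680 subsets S of size 3, where X_S = 1 if the K_3 on S is monochromatic.
For a fixed S, the K_3 on S has C(3, 2) = 3 edges. P[all 3 edges red] = (1/2)^3, and likewise for blue, so P[monochromatic] = 2·(1/2)^3 = 2^{1 − 3} = 1/4.
By linearity of expectation: E[X] = C(17, 3) · 2^{1 − 3} = 680 · 1/4 = 170.
Numerically: E[X] ≈ 170.00000.

E[X] = C(17,3)·2^(1−C(3,2)) = 170 ≈ 170.00000.


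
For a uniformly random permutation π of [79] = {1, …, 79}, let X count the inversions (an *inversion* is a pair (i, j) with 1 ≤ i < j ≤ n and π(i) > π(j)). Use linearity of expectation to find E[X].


Write X = Σ X_I over the C(79, 2) = 3081 pairs i < j, with X_I the indicator of one inversion.
There are 3081 indicators.
For each fixed pair i < j, the values π(i) and π(j) are two distinct elements of {1, …, 79} in uniformly random order; by symmetry P[π(i) > π(j)] = 1/2.
By linearity: E[X] = 3081 · (1/2) = C(79, 2) · (1/2) = 3081/2 = 3081/2 ≈ 1540.50000.

E[X] = 3081/2 = 1540.50000.


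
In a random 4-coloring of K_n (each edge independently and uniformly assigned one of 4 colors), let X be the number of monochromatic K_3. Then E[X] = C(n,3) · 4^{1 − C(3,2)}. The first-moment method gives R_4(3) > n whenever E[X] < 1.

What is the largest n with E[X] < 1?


We need C(n, 3) · 4^{1 − 3} < 1, i.e. C(n, 3) < 4^{3 − 1} = 16.
Check values of n near the boundary:
  n = 3: C(3, 3) = 1; 1 < 16? YES
  n = 4: C(4, 3) = 4; 4 < 16? YES
  n = 5: C(5, 3) = 10; 10 < 16? YES
  n = 6: C(6, 3) = 20; 20 < 16? NO
  n = 7: C(7, 3) = 35; 35 < 16? NO
The largest n with C(n, 3) < 16 is n = 5 (where E[X] = 5/8 ≈ 0.6250). Hence R_4(3) > 5, i.e. R_4(3) ≥ 6.

Largest n = 5; hence R_4(3) > 5.


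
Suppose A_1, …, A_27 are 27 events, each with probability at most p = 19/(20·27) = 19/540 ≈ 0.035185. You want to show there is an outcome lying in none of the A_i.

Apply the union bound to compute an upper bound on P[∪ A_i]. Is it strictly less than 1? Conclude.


Union bound: P[∪_{i=1}^{27} A_i] ≤ Σ_i P[A_i] ≤ 27·p = 27·(19/540) = 19/20.
Numerically: 19/20 ≈ 0.950000.
Is 19/20 < 1? YES.
Since P[∪ A_i] ≤ 19/20 < 1, the complement has P[∩ A_i^c] ≥ 1 − 19/20 = 1/20 > 0, so some outcome avoids every A_i.

27·p = 19/20 ≈ 0.950000; existence CERTIFIED by the union bound.


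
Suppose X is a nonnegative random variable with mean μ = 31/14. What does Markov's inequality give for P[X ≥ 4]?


μ = E[X] = 31/14, a = 4.
Markov: P[X ≥ 4] ≤ μ/a = (31/14)/4 = 31/56.
Numerically: ≈ 0.553571.
(Since a = 4 > μ = 2.214286, the bound 31/56 is < 1 and informative.)

P[X ≥ 4] ≤ 31/56 ≈ 0.553571.


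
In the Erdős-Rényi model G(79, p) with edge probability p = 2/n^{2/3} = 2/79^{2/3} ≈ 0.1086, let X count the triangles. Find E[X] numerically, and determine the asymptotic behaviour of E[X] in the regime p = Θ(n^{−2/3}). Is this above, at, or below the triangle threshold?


Number of potential triangles: C(79, 3) = 79079.
Each occurs with probability p³ ≈ (0.1086)³ ≈ 1.281846e-03.
By linearity: E[X] = C(79, 3)·p³ ≈ 79079 · 1.281846e-03 ≈ 101.3671.
Since α = 2/3 < 1, p = c/n^{2/3} ≫ 1/n is above the triangle threshold p ~ 1/n. Asymptotically E[X] ~ (c³/6)·n^{3(1−α)} = (2³/6)·n^{1} → ∞; triangles are abundant w.h.p.

E[X] ≈ 101.3671; in regime p = Θ(1/n^{2/3}) E[X] diverges (above the triangle threshold p ~ 1/n).


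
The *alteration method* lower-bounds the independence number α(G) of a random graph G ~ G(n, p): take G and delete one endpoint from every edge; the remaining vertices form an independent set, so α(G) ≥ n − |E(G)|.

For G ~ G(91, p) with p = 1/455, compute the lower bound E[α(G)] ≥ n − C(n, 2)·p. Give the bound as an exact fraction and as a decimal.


E[|E(G)|] = C(91, 2)·p = 4095 · (1/455) = 9.
E[α(G)] ≥ n − E[|E(G)|] = 91 − 9 = 82.
Numerically: ≈ 82.000000.
(This is only a lower bound; the true E[α(G)] may be larger.)

E[α(G)] ≥ 82 ≈ 82.000000.


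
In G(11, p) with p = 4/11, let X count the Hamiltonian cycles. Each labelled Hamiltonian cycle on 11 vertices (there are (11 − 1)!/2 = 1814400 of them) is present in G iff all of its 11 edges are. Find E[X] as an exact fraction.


K_11 has (11 − 1)!/2 = 1814400 labelled Hamiltonian cycles.
For each such Hamiltonian cycle H, let X_H = 1 if all 11 edges of H are present in G. Then P[X_H = 1] = p^{11} = (4/11)^{11} = 4194304/285311670611.
By linearity: E[X] = Σ_H E[X_H] = 1814400 · p^{11} = 1814400 · 4194304/285311670611 = 7610145177600/285311670611.
Numerically: E[X] ≈ 26.67.

E[X] = 1814400 · (4/11)^{11} = 7610145177600/285311670611 ≈ 26.67.


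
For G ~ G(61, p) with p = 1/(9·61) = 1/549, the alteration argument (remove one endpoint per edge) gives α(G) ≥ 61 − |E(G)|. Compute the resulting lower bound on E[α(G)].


E[|E(G)|] = C(61, 2)·p = 1830 · (1/549) = 10/3.
E[α(G)] ≥ n − E[|E(G)|] = 61 − 10/3 = 173/3.
Numerically: ≈ 57.667.
(This is only a lower bound; the true E[α(G)] may be larger.)

E[α(G)] ≥ 173/3 ≈ 57.667.


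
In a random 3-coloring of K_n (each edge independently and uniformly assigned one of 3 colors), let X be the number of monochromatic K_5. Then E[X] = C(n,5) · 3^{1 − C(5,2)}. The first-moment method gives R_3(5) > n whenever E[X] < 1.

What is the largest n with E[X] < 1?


We need C(n, 5) · 3^{1 − 10} < 1, i.e. C(n, 5) < 3^{10 − 1} = 19683.
Check values of n near the boundary:
  n = 18: C(18, 5) = 8568; 8568 < 19683? YES
  n = 19: C(19, 5) = 11628; 11628 < 19683? YES
  n = 20: C(20, 5) = 15504; 15504 < 19683? YES
  n = 21: C(21, 5) = 20349; 20349 < 19683? NO
  n = 22: C(22, 5) = 26334; 26334 < 19683? NO
The largest n with C(n, 5) < 19683 is n = 20 (where E[X] = 5168/6561 ≈ 0.7877). Hence R_3(5) > 20, i.e. R_3(5) ≥ 21.

Largest n = 20; hence R_3(5) > 20.


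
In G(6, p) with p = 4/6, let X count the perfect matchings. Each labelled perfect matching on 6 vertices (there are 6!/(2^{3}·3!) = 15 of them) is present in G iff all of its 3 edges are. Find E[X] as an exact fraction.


K_6 has 6!/(2^{3}·3!) = 15 labelled perfect matchings.
For each such perfect matching H, let X_H = 1 if all 3 edges of H are present in G. Then P[X_H = 1] = p^{3} = (2/3)^{3} = 8/27.
Summing the indicators: E[X] = Σ_H E[X_H] = 15 · p^{3} = 15 · 8/27 = 40/9.
Numerically: E[X] ≈ 4.444.

E[X] = 15 · (2/3)^{3} = 40/9 ≈ 4.444.


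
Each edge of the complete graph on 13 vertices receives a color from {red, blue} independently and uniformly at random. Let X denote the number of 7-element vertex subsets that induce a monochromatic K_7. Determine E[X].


Let X = Σ_S X_S over the C(13, 7) = 1716 subsets S of size 7, where X_S = 1 if the K_7 on S is monochromatic.
For a fixed S, the K_7 on S has C(7, 2) = 21 edges. P[all 21 edges red] = (1/2)^21, and likewise for blue, so P[monochromatic] = 2·(1/2)^21 = 2^{1 − 21} = 1/1048576.
By linearity: E[X] = C(13, 7) · 2^{1 − 21} = 1716 · 1/1048576 = 429/262144.
Numerically: E[X] ≈ 0.002.

E[X] = C(13,7)·2^(1−C(7,2)) = 429/262144 ≈ 0.002.


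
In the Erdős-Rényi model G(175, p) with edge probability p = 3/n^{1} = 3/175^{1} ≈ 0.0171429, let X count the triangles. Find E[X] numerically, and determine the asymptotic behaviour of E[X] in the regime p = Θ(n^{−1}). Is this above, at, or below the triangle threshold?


Number of potential triangles: C(175, 3) = 877975.
Each occurs with probability p³ ≈ (0.0171429)³ ≈ 5.03790087e-06.
By linearity: E[X] = C(175, 3)·p³ ≈ 877975 · 5.03790087e-06 ≈ 4.423151.
Here α = 1, so p = 3/n is exactly at the triangle threshold p ~ 1/n. Asymptotically E[X] → c³/6 = 3³/6 = 9/2 ≈ 4.500000, a bounded constant. In this regime the triangle count is asymptotically Poisson(c³/6).

E[X] ≈ 4.423151; in regime p = Θ(1/n^{1}) E[X] stays bounded (at the triangle threshold p ~ 1/n).


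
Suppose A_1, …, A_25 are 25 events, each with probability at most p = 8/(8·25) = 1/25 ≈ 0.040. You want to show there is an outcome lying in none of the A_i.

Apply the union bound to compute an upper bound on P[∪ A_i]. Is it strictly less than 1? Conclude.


Union bound: P[∪_{i=1}^{25} A_i] ≤ Σ_i P[A_i] ≤ 25·p = 25·(1/25) = 1.
Numerically: 1 ≈ 1.000.
Is 1 < 1? NO.
Since the bound 1 is ≥ 1, the union bound is uninformative here; it does NOT by itself certify existence.

25·p = 1 ≈ 1.000; existence NOT certified by the union bound.


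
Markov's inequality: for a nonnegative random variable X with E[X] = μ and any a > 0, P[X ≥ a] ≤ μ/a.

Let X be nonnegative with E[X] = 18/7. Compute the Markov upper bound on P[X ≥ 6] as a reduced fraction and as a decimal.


μ = E[X] = 18/7, a = 6.
Markov: P[X ≥ 6] ≤ μ/a = (18/7)/6 = 3/7.
Numerically: ≈ 0.42857.
(Since a = 6 > μ = 2.57143, the bound 3/7 is < 1 and informative.)

P[X ≥ 6] ≤ 3/7 ≈ 0.42857.


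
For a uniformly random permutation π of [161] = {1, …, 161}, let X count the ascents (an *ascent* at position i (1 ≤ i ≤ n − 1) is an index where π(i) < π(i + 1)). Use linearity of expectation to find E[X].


Write X = Σ X_I over i = 1, …, 160, with X_I the indicator of one ascent.
There are 160 indicators.
For each fixed i, the pair (π(i), π(i+1)) is a uniformly random ordered pair of distinct values from {1, …, 161}; by symmetry P[π(i) < π(i+1)] = 1/2.
By linearity: E[X] = 160 · (1/2) = (161 − 1) · (1/2) = 80 ≈ 80.0000.

E[X] = 80 = 80.0000.


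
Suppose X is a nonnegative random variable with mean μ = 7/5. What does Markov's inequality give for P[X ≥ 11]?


μ = E[X] = 7/5, a = 11.
Markov: P[X ≥ 11] ≤ μ/a = (7/5)/11 = 7/55.
Numerically: ≈ 0.12727.
(Since a = 11 > μ = 1.40000, the bound 7/55 is < 1 and informative.)

P[X ≥ 11] ≤ 7/55 ≈ 0.12727.


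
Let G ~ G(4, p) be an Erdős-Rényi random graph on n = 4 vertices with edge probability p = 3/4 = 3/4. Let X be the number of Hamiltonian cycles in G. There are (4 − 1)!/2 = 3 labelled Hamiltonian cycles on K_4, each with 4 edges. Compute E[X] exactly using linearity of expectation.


K_4 has (4 − 1)!/2 = 3 labelled Hamiltonian cycles.
For each such Hamiltonian cycle H, let X_H = 1 if all 4 edges of H are present in G. Then P[X_H = 1] = p^{4} = (3/4)^{4} = 81/256.
By linearity of expectation: E[X] = Σ_H E[X_H] = 3 · p^{4} = 3 · 81/256 = 243/256.
Numerically: E[X] ≈ 0.949219.

E[X] = 3 · (3/4)^{4} = 243/256 ≈ 0.949219.


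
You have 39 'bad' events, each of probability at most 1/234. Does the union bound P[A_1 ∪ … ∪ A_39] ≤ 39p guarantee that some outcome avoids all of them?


Union bound: P[∪_{i=1}^{39} A_i] ≤ Σ_i P[A_i] ≤ 39·p = 39·(1/234) = 1/6.
Numerically: 1/6 ≈ 0.1666667.
Is 1/6 < 1? YES.
Since P[∪ A_i] ≤ 1/6 < 1, the complement has P[∩ A_i^c] ≥ 1 − 1/6 = 5/6 > 0, so some outcome avoids every A_i.

39·p = 1/6 ≈ 0.1666667; existence CERTIFIED by the union bound.


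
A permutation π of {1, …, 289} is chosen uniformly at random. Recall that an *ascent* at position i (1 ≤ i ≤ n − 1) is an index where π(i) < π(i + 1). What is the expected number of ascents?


Write X = Σ X_I over i = 1, …, 288, with X_I the indicator of one ascent.
There are 288 indicators.
For each fixed i, the pair (π(i), π(i+1)) is a uniformly random ordered pair of distinct values from {1, …, 289}; by symmetry P[π(i) < π(i+1)] = 1/2.
By linearity: E[X] = 288 · (1/2) = (289 − 1) · (1/2) = 144 ≈ 144.000.

E[X] = 144 = 144.000.


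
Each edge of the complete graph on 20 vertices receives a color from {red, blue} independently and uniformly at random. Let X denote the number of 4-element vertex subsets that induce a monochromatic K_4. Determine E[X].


Let X = Σ_S X_S over the C(20, 4) = 4845 subsets S of size 4, where X_S = 1 if the K_4 on S is monochromatic.
For a fixed S, the K_4 on S has C(4, 2) = 6 edges. P[all 6 edges red] = (1/2)^6, and likewise for blue, so P[monochromatic] = 2·(1/2)^6 = 2^{1 − 6} = 1/32.
By linearity: E[X] = C(20, 4) · 2^{1 − 6} = 4845 · 1/32 = 4845/32.
Numerically: E[X] ≈ 151.406250.

E[X] = C(20,4)·2^(1−C(4,2)) = 4845/32 ≈ 151.406250.


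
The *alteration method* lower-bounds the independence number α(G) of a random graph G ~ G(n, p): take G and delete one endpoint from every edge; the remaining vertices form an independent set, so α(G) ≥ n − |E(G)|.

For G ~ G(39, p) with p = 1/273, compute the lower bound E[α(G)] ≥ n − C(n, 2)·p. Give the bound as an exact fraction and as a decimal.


E[|E(G)|] = C(39, 2)·p = 741 · (1/273) = 19/7.
E[α(G)] ≥ n − E[|E(G)|] = 39 − 19/7 = 254/7.
Numerically: ≈ 36.286.
(This is only a lower bound; the true E[α(G)] may be larger.)

E[α(G)] ≥ 254/7 ≈ 36.286.


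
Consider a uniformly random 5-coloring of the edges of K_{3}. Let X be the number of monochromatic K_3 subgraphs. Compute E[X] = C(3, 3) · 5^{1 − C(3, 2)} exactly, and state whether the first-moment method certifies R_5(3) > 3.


E[X] = C(3, 3) · 5^{1 − 3} = 1 · 5^{−2} = 1/25.
As a reduced fraction: E[X] = 1/25 ≈ 0.040.
Is E[X] < 1? YES.
Since E[X] < 1, there exists a 5-coloring of K_{3} with no monochromatic K_3; hence R_5(3) > 3.

E[X] = 1/25 ≈ 0.040; E[X] < 1, so R_5(3) > 3.


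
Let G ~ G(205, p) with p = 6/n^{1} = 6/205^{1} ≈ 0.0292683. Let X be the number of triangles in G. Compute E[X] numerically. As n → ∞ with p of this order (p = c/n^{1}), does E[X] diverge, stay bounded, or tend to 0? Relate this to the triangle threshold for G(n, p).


Number of potential triangles: C(205, 3) = 1414910.
Each occurs with probability p³ ≈ (0.0292683)³ ≈ 2.50721841e-05.
By linearity: E[X] = C(205, 3)·p³ ≈ 1414910 · 2.50721841e-05 ≈ 35.474884.
Here α = 1, so p = 6/n is exactly at the triangle threshold p ~ 1/n. Asymptotically E[X] → c³/6 = 6³/6 = 36 ≈ 36.000000, a bounded constant. In this regime the triangle count is asymptotically Poisson(c³/6).

E[X] ≈ 35.474884; in regime p = Θ(1/n^{1}) E[X] stays bounded (at the triangle threshold p ~ 1/n).


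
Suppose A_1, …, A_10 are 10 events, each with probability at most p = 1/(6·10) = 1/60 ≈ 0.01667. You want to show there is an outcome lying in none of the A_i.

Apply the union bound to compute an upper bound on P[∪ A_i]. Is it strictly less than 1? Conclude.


Union bound: P[∪_{i=1}^{10} A_i] ≤ Σ_i P[A_i] ≤ 10·p = 10·(1/60) = 1/6.
Numerically: 1/6 ≈ 0.16667.
Is 1/6 < 1? YES.
Since P[∪ A_i] ≤ 1/6 < 1, the complement has P[∩ A_i^c] ≥ 1 − 1/6 = 5/6 > 0, so some outcome avoids every A_i.

10·p = 1/6 ≈ 0.16667; existence CERTIFIED by the union bound.


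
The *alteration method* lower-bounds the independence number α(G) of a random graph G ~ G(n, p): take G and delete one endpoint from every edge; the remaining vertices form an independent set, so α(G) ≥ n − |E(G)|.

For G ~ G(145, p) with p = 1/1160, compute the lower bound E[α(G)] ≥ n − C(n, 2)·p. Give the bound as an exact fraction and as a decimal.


E[|E(G)|] = C(145, 2)·p = 10440 · (1/1160) = 9.
E[α(G)] ≥ n − E[|E(G)|] = 145 − 9 = 136.
Numerically: ≈ 136.00000.
(This is only a lower bound; the true E[α(G)] may be larger.)

E[α(G)] ≥ 136 ≈ 136.00000.


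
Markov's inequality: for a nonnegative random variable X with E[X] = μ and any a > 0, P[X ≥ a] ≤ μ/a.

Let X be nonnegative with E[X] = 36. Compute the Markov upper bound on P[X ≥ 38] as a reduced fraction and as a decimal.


μ = E[X] = 36, a = 38.
Markov: P[X ≥ 38] ≤ μ/a = (36)/38 = 18/19.
Numerically: ≈ 0.947.
(Since a = 38 > μ = 36.000, the bound 18/19 is < 1 and informative.)

P[X ≥ 38] ≤ 18/19 ≈ 0.947.


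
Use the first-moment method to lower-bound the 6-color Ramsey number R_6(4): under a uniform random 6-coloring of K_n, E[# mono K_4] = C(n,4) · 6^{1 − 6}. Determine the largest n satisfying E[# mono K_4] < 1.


We need C(n, 4) · 6^{1 − 6} < 1, i.e. C(n, 4) < 6^{6 − 1} = 7776.
Check values of n near the boundary:
  n = 17: C(17, 4) = 2380; 2380 < 7776? YES
  n = 18: C(18, 4) = 3060; 3060 < 7776? YES
  n = 19: C(19, 4) = 3876; 3876 < 7776? YES
  n = 20: C(20, 4) = 4845; 4845 < 7776? YES
  n = 21: C(21, 4) = 5985; 5985 < 7776? YES
  n = 22: C(22, 4) = 7315; 7315 < 7776? YES
  n = 23: C(23, 4) = 8855; 8855 < 7776? NO
The largest n with C(n, 4) < 7776 is n = 22 (where E[X] = 7315/7776 ≈ 0.940715). Hence R_6(4) > 22, i.e. R_6(4) ≥ 23.

Largest n = 22; hence R_6(4) > 22.


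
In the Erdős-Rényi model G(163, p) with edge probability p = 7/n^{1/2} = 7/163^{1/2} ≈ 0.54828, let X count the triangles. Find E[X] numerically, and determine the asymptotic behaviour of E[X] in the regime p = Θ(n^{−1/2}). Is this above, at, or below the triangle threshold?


Number of potential triangles: C(163, 3) = 708561.
Each occurs with probability p³ ≈ (0.54828)³ ≈ 1.6482106e-01.
By linearity: E[X] = C(163, 3)·p³ ≈ 708561 · 1.6482106e-01 ≈ 116785.77794.
Since α = 1/2 < 1, p = c/n^{1/2} ≫ 1/n is above the triangle threshold p ~ 1/n. Asymptotically E[X] ~ (c³/6)·n^{3(1−α)} = (7³/6)·n^{1.5} → ∞; triangles are abundant w.h.p.

E[X] ≈ 116785.77794; in regime p = Θ(1/n^{1/2}) E[X] diverges (above the triangle threshold p ~ 1/n).


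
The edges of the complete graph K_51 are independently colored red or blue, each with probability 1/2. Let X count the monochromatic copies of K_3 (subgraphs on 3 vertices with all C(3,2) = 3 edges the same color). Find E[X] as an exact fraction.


Let X = Σ_S X_S over the C(51, 3) = 20825 subsets S of size 3, where X_S = 1 if the K_3 on S is monochromatic.
For a fixed S, the K_3 on S has C(3, 2) = 3 edges. P[all 3 edges red] = (1/2)^3, and likewise for blue, so P[monochromatic] = 2·(1/2)^3 = 2^{1 − 3} = 1/4.
By linearity: E[X] = C(51, 3) · 2^{1 − 3} = 20825 · 1/4 = 20825/4.
Numerically: E[X] ≈ 5206.2500.

E[X] = C(51,3)·2^(1−C(3,2)) = 20825/4 ≈ 5206.2500.


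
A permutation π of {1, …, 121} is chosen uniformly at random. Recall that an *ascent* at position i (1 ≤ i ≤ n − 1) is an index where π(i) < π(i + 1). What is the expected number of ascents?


Write X = Σ X_I over i = 1, …, 120, with X_I the indicator of one ascent.
There are 120 indicators.
For each fixed i, the pair (π(i), π(i+1)) is a uniformly random ordered pair of distinct values from {1, …, 121}; by symmetry P[π(i) < π(i+1)] = 1/2.
By linearity: E[X] = 120 · (1/2) = (121 − 1) · (1/2) = 60 ≈ 60.0000.

E[X] = 60 = 60.0000.


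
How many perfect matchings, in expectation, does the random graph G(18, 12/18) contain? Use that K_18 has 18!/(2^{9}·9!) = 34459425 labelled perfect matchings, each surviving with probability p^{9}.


K_18 has 18!/(2^{9}·9!) = 34459425 labelled perfect matchings.
For each such perfect matching H, let X_H = 1 if all 9 edges of H are present in G. Then P[X_H = 1] = p^{9} = (2/3)^{9} = 512/19683.
Summing the indicators: E[X] = Σ_H E[X_H] = 34459425 · p^{9} = 34459425 · 512/19683 = 217817600/243.
Numerically: E[X] ≈ 8.9637e+05.

E[X] = 34459425 · (2/3)^{9} = 217817600/243 ≈ 8.9637e+05.


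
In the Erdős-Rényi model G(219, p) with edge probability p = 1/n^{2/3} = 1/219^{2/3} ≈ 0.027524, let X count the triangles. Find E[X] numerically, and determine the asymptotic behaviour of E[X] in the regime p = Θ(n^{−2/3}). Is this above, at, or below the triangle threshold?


Number of potential triangles: C(219, 3) = 1726669.
Each occurs with probability p³ ≈ (0.027524)³ ≈ 2.0850274e-05.
By linearity: E[X] = C(219, 3)·p³ ≈ 1726669 · 2.0850274e-05 ≈ 36.00152.
Since α = 2/3 < 1, p = c/n^{2/3} ≫ 1/n is above the triangle threshold p ~ 1/n. Asymptotically E[X] ~ (c³/6)·n^{3(1−α)} = (1³/6)·n^{1} → ∞; triangles are abundant w.h.p.

E[X] ≈ 36.00152; in regime p = Θ(1/n^{2/3}) E[X] diverges (above the triangle threshold p ~ 1/n).


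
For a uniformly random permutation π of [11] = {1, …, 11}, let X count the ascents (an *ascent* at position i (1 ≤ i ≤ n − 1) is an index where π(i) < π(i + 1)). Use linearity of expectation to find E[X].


Write X = Σ X_I over i = 1, …, 10, with X_I the indicator of one ascent.
There are 10 indicators.
For each fixed i, the pair (π(i), π(i+1)) is a uniformly random ordered pair of distinct values from {1, …, 11}; by symmetry P[π(i) < π(i+1)] = 1/2.
By linearity: E[X] = 10 · (1/2) = (11 − 1) · (1/2) = 5 ≈ 5.000000.

E[X] = 5 = 5.000000.


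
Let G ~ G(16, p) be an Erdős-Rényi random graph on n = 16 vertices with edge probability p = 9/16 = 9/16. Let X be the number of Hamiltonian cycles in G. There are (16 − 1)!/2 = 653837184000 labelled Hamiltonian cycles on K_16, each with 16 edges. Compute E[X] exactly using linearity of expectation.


K_16 has (16 − 1)!/2 = 653837184000 labelled Hamiltonian cycles.
For each such Hamiltonian cycle H, let X_H = 1 if all 16 edges of H are present in G. Then P[X_H = 1] = p^{16} = (9/16)^{16} = 1853020188851841/18446744073709551616.
Summing the indicators: E[X] = Σ_H E[X_H] = 653837184000 · p^{16} = 653837184000 · 1853020188851841/18446744073709551616 = 1183177248216831945952875/18014398509481984.
Numerically: E[X] ≈ 6.57e+07.

E[X] = 653837184000 · (9/16)^{16} = 1183177248216831945952875/18014398509481984 ≈ 6.57e+07.


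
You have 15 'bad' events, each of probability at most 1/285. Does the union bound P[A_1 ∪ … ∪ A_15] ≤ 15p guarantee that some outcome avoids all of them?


Union bound: P[∪_{i=1}^{15} A_i] ≤ Σ_i P[A_i] ≤ 15·p = 15·(1/285) = 1/19.
Numerically: 1/19 ≈ 0.0526.
Is 1/19 < 1? YES.
Since P[∪ A_i] ≤ 1/19 < 1, the complement has P[∩ A_i^c] ≥ 1 − 1/19 = 18/19 > 0, so some outcome avoids every A_i.

15·p = 1/19 ≈ 0.0526; existence CERTIFIED by the union bound.


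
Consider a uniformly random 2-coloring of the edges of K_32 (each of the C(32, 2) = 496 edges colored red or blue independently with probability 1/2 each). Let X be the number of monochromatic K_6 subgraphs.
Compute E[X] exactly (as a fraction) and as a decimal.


Let X = Σ_S X_S over the C(32, 6) = 906192 subsets S of size 6, where X_S = 1 if the K_6 on S is monochromatic.
For a fixed S, the K_6 on S has C(6, 2) = 15 edges. P[all 15 edges red] = (1/2)^15, and likewise for blue, so P[monochromatic] = 2·(1/2)^15 = 2^{1 − 15} = 1/16384.
By linearity: E[X] = C(32, 6) · 2^{1 − 15} = 906192 · 1/16384 = 56637/1024.
Numerically: E[X] ≈ 55.310.

E[X] = C(32,6)·2^(1−C(6,2)) = 56637/1024 ≈ 55.310.


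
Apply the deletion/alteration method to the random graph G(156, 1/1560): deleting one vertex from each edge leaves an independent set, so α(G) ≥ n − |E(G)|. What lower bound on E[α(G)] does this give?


E[|E(G)|] = C(156, 2)·p = 12090 · (1/1560) = 31/4.
E[α(G)] ≥ n − E[|E(G)|] = 156 − 31/4 = 593/4.
Numerically: ≈ 148.25000.
(This is only a lower bound; the true E[α(G)] may be larger.)

E[α(G)] ≥ 593/4 ≈ 148.25000.


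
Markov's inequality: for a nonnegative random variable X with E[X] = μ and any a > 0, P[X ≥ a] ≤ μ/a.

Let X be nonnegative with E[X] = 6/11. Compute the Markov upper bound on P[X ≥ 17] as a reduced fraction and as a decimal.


μ = E[X] = 6/11, a = 17.
Markov: P[X ≥ 17] ≤ μ/a = (6/11)/17 = 6/187.
Numerically: ≈ 0.03209.
(Since a = 17 > μ = 0.54545, the bound 6/187 is < 1 and informative.)

P[X ≥ 17] ≤ 6/187 ≈ 0.03209.
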